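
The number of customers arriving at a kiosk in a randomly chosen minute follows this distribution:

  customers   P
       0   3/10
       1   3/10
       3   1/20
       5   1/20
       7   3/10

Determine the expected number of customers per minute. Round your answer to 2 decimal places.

E[X] = (3/10)·0 + (3/10)·1 + (1/20)·3 + (1/20)·5 + (3/10)·7
     = 14/5 ≈ 2.80

2.80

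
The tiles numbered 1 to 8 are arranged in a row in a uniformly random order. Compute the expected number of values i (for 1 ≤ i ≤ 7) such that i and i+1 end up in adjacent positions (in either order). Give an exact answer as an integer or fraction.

For each i ∈ {1,…,7}, let Xᵢ = 1 if i and i+1 are adjacent. P(Xᵢ=1) = 2·(8−1)!/8! = 2/8.
By linearity, E[ΣXᵢ] = (7)·(2/8) = 7/4.

7/4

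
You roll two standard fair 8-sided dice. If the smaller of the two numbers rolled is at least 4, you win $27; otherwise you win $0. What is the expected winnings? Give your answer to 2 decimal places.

E[payout] = (39/64)·0 + (25/64)·27 = 675/64
≈ $10.55

$10.55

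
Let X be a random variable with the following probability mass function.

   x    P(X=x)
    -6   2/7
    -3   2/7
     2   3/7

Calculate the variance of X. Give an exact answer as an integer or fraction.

570/49

E[X] = (2/7)·(-6) + (2/7)·(-3) + (3/7)·2 = -12/7
E[X²] = (2/7)·36 + (2/7)·9 + (3/7)·4 = 102/7
Var(X) = 102/7 − (-12/7)² = 570/49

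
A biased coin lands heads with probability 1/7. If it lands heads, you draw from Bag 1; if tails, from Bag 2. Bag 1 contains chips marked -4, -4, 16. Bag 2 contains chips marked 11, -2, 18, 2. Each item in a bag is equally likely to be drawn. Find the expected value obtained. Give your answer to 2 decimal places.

6.60

E[X | Bag 1] = (-4 − 4 + 16)/3 = 8/3
E[X | Bag 2] = (11 − 2 + 18 + 2)/4 = 29/4
E[X] = (1/7)·8/3 + (6/7)·29/4 = 277/42 ≈ 6.60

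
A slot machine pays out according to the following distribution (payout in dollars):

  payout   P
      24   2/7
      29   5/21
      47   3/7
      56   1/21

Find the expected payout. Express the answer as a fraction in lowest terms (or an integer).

E[X] = (2/7)·24 + (5/21)·29 + (3/7)·47 + (1/21)·56
     = 256/7

256/7 dollars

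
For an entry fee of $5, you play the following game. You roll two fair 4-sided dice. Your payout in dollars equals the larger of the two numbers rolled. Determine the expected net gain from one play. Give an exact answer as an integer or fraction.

-15/8 dollars

Distribution of the larger of the two numbers rolled: 1 w.p. 1/16, 2 w.p. 3/16, 3 w.p. 5/16, 4 w.p. 7/16
E[payout] = (1/16)·1 + (3/16)·2 + (5/16)·3 + (7/16)·4 = 25/8
Expected profit = 25/8 − 5 = -15/8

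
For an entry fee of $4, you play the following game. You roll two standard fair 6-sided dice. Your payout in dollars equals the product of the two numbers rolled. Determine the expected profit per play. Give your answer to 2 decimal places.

Distribution of the product of the two numbers rolled: 1 w.p. 1/36, 2 w.p. 1/18, 3 w.p. 1/18, 4 w.p. 1/12, 5 w.p. 1/18, 6 w.p. 1/9, …
E[payout] = (1/36)·1 + (1/18)·2 + (1/18)·3 + (1/12)·4 + (1/18)·5 + (1/9)·6 + (1/18)·8 + (1/36)·9 + (1/18)·10 + (1/9)·12 + (1/18)·15 + (1/36)·16 + (1/18)·18 + (1/18)·20 + (1/18)·24 + (1/36)·25 + (1/18)·30 + (1/36)·36 = 49/4
Expected profit = 49/4 − 4 = 33/4 ≈ $8.25

$8.25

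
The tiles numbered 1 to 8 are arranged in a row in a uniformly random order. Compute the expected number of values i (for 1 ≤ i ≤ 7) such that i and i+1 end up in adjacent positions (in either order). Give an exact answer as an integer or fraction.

7/4

For each i ∈ {1,…,7}, let Xᵢ = 1 if i and i+1 are adjacent. P(Xᵢ=1) = 2·(8−1)!/8! = 2/8.
By linearity, E[ΣXᵢ] = (7)·(2/8) = 7/4.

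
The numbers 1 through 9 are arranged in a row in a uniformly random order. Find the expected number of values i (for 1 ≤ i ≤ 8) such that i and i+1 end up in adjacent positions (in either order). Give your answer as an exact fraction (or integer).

For each i ∈ {1,…,8}, let Xᵢ = 1 if i and i+1 are adjacent. P(Xᵢ=1) = 2·(9−1)!/9! = 2/9.
By linearity, E[ΣXᵢ] = (8)·(2/9) = 16/9.

16/9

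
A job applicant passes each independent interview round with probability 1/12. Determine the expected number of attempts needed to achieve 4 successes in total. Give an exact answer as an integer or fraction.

48

By linearity (sum of 4 independent geometric waits), E[trials] = 4/p = 4/(1/12) = 48.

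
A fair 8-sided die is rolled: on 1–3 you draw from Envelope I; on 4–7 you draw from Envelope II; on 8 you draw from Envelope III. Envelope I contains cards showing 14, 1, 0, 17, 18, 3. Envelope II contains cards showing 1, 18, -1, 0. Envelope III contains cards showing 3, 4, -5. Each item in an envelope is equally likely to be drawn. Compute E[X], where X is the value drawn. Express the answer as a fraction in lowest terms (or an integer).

271/48

E[X | Envelope I] = (14 + 1 + 0 + 17 + 18 + 3)/6 = 53/6
E[X | Envelope II] = (1 + 18 − 1 + 0)/4 = 9/2
E[X | Envelope III] = (3 + 4 − 5)/3 = 2/3
E[X] = (3/8)·53/6 + (1/2)·9/2 + (1/8)·2/3 = 271/48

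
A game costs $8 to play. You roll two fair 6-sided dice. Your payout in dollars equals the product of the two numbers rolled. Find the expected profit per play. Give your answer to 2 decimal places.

Distribution of the product of the two numbers rolled: 1 w.p. 1/36, 2 w.p. 1/18, 3 w.p. 1/18, 4 w.p. 1/12, 5 w.p. 1/18, 6 w.p. 1/9, …
E[payout] = (1/36)·1 + (1/18)·2 + (1/18)·3 + (1/12)·4 + (1/18)·5 + (1/9)·6 + (1/18)·8 + (1/36)·9 + (1/18)·10 + (1/9)·12 + (1/18)·15 + (1/36)·16 + (1/18)·18 + (1/18)·20 + (1/18)·24 + (1/36)·25 + (1/18)·30 + (1/36)·36 = 49/4
Expected profit = 49/4 − 8 = 17/4 ≈ $4.25

$4.25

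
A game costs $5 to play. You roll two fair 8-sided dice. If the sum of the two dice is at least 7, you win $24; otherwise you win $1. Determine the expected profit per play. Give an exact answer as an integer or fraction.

E[payout] = (15/64)·1 + (49/64)·24 = 1191/64
Expected profit = 1191/64 − 5 = 871/64

871/64 dollars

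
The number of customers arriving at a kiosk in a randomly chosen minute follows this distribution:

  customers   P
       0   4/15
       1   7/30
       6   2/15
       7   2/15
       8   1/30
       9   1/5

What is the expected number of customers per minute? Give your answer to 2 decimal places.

4.03

E[X] = (4/15)·0 + (7/30)·1 + (2/15)·6 + (2/15)·7 + (1/30)·8 + (1/5)·9
     = 121/30 ≈ 4.03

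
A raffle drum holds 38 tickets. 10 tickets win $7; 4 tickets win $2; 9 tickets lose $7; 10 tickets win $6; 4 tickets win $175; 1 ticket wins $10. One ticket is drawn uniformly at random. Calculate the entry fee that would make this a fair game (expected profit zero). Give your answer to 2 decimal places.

$20.66

E[payout] = (10/38)·7 + (4/38)·2 + (9/38)·(-7) + (10/38)·6 + (4/38)·175 + (1/38)·10 = 785/38
Fair fee = E[payout] = 785/38 ≈ $20.66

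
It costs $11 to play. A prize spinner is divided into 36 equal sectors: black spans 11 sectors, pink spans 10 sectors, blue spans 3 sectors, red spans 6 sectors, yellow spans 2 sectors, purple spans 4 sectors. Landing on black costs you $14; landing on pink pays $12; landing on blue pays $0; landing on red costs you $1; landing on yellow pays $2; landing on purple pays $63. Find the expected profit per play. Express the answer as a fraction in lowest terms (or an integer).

E[payout] = (11/36)·(-14) + (10/36)·12 + (3/36)·0 + (6/36)·(-1) + (2/36)·2 + (4/36)·63 = 6
Expected profit = 6 − 11 = -5

-$5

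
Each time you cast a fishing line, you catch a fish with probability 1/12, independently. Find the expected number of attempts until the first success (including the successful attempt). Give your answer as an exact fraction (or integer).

12

For a geometric distribution, E[trials] = 1/p = 1/(1/12) = 12.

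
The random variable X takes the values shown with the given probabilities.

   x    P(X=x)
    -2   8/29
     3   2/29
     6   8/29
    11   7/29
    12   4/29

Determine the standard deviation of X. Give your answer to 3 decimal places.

E[X] = 163/29, E[X²] = 1761/29
Var(X) = E[X²] − (E[X])² = 1761/29 − 26569/841 = 24500/841
SD(X) = √(24500/841) ≈ 5.397

5.397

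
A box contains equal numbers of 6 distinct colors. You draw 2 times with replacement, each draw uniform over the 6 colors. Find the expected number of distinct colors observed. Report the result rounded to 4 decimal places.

1.8333

Let Xⱼ=1 if type j appears at least once. P(Xⱼ=1) = 1 − ((6−1)/6)^2 = 11/36.
E[#distinct] = 6·11/36 = 11/6.
≈ 1.8333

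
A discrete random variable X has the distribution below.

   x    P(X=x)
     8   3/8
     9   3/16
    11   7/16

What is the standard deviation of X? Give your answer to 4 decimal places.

E[X] = 19/2, E[X²] = 737/8
Var(X) = E[X²] − (E[X])² = 737/8 − 361/4 = 15/8
SD(X) = √(15/8) ≈ 1.3693

1.3693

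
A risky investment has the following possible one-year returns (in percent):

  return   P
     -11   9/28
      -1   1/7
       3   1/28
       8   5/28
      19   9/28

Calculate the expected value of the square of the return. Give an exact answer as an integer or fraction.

E[X²] = (9/28)·121 + (1/7)·1 + (1/28)·9 + (5/28)·64 + (9/28)·361
     = 4671/28

4671/28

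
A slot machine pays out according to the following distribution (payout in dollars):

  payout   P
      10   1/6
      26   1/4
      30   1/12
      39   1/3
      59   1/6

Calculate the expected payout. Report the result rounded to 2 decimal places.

$33.50

E[X] = (1/6)·10 + (1/4)·26 + (1/12)·30 + (1/3)·39 + (1/6)·59
     = 67/2 ≈ 33.50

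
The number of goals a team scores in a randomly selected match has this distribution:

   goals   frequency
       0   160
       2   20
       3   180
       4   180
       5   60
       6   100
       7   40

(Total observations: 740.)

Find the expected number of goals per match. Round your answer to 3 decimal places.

Total = 740, so P(goals=0) = 160/740, etc.
E[X] = (8/37)·0 + (1/37)·2 + (9/37)·3 + (9/37)·4 + (3/37)·5 + (5/37)·6 + (2/37)·7
     = 124/37 ≈ 3.351

3.351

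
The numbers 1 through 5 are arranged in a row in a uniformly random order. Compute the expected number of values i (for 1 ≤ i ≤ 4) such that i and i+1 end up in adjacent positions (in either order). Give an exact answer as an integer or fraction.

For each i ∈ {1,…,4}, let Xᵢ = 1 if i and i+1 are adjacent. P(Xᵢ=1) = 2·(5−1)!/5! = 2/5.
By linearity, E[ΣXᵢ] = (4)·(2/5) = 8/5.

8/5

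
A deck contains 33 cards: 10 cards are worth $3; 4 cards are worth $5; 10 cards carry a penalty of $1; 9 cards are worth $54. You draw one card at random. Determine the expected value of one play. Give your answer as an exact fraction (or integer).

E[payout] = (10/33)·3 + (4/33)·5 + (10/33)·(-1) + (9/33)·54 = 526/33

526/33 dollars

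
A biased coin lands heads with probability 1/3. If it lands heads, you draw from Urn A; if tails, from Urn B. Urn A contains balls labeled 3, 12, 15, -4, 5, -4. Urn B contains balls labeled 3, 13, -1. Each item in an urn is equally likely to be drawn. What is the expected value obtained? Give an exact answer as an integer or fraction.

E[X | Urn A] = (3 + 12 + 15 − 4 + 5 − 4)/6 = 9/2
E[X | Urn B] = (3 + 13 − 1)/3 = 5
E[X] = (1/3)·9/2 + (2/3)·5 = 29/6

29/6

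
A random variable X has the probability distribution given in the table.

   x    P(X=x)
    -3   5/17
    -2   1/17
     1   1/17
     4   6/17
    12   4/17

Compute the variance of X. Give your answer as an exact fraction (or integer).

E[X] = (5/17)·(-3) + (1/17)·(-2) + (1/17)·1 + (6/17)·4 + (4/17)·12 = 56/17
E[X²] = (5/17)·9 + (1/17)·4 + (1/17)·1 + (6/17)·16 + (4/17)·144 = 722/17
Var(X) = 722/17 − (56/17)² = 9138/289

9138/289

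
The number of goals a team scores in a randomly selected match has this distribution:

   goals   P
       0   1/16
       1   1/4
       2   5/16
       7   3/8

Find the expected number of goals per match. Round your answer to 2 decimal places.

3.50

E[X] = (1/16)·0 + (1/4)·1 + (5/16)·2 + (3/8)·7
     = 7/2 ≈ 3.50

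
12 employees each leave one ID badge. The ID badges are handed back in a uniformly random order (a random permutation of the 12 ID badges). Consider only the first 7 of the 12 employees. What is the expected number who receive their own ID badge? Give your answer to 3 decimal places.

0.583

Let Xᵢ = 1 if person i gets their own ID badge. For each i, P(Xᵢ=1) = 1/12.
By linearity of expectation, E[X₁+…+X_7] = 7·(1/12) = 7/12.
≈ 0.583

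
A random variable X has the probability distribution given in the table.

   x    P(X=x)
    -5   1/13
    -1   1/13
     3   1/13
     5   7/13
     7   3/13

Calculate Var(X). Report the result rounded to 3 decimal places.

10.840

E[X] = (1/13)·(-5) + (1/13)·(-1) + (1/13)·3 + (7/13)·5 + (3/13)·7 = 53/13
E[X²] = (1/13)·25 + (1/13)·1 + (1/13)·9 + (7/13)·25 + (3/13)·49 = 357/13
Var(X) = 357/13 − (53/13)² = 1832/169 ≈ 10.840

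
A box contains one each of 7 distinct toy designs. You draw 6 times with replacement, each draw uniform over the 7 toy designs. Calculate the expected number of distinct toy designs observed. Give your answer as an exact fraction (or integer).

Let Xⱼ=1 if type j appears at least once. P(Xⱼ=1) = 1 − ((7−1)/7)^6 = 70993/117649.
E[#distinct] = 7·70993/117649 = 70993/16807.

70993/16807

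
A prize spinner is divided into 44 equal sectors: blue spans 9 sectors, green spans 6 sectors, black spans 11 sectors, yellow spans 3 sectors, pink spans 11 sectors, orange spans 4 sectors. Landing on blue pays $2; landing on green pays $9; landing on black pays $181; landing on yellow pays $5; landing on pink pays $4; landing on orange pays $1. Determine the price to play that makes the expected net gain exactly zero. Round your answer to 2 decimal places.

E[payout] = (9/44)·2 + (6/44)·9 + (11/44)·181 + (3/44)·5 + (11/44)·4 + (4/44)·1 = 1063/22
Fair fee = E[payout] = 1063/22 ≈ $48.32

$48.32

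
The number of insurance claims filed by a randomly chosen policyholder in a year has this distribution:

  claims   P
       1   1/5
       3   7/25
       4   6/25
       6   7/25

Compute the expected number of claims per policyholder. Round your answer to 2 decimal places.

E[X] = (1/5)·1 + (7/25)·3 + (6/25)·4 + (7/25)·6
     = 92/25 ≈ 3.68

3.68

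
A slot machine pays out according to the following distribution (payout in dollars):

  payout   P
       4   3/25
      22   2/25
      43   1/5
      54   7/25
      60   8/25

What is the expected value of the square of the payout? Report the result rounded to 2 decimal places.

E[X²] = (3/25)·16 + (2/25)·484 + (1/5)·1849 + (7/25)·2916 + (8/25)·3600
     = 59473/25 ≈ 2378.92

2378.92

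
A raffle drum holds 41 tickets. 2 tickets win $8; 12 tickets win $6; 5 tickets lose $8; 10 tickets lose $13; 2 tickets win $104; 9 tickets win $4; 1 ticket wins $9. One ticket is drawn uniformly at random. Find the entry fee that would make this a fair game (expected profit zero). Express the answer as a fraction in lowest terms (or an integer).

171/41 dollars

E[payout] = (2/41)·8 + (12/41)·6 + (5/41)·(-8) + (10/41)·(-13) + (2/41)·104 + (9/41)·4 + (1/41)·9 = 171/41
Fair fee = E[payout] = 171/41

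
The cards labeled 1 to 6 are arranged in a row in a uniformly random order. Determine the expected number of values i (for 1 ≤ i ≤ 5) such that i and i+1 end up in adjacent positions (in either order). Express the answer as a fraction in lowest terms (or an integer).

For each i ∈ {1,…,5}, let Xᵢ = 1 if i and i+1 are adjacent. P(Xᵢ=1) = 2·(6−1)!/6! = 2/6.
By linearity, E[ΣXᵢ] = (5)·(2/6) = 5/3.

5/3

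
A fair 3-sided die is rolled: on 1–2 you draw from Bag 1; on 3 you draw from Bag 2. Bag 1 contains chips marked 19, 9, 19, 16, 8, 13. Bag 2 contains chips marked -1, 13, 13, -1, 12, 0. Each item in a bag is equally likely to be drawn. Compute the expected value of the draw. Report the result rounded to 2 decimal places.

E[X | Bag 1] = (19 + 9 + 19 + 16 + 8 + 13)/6 = 14
E[X | Bag 2] = (-1 + 13 + 13 − 1 + 12 + 0)/6 = 6
E[X] = (2/3)·14 + (1/3)·6 = 34/3 ≈ 11.33

11.33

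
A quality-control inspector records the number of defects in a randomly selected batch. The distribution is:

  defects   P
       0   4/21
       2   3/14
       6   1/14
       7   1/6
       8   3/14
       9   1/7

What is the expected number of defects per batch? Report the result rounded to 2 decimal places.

E[X] = (4/21)·0 + (3/14)·2 + (1/14)·6 + (1/6)·7 + (3/14)·8 + (1/7)·9
     = 211/42 ≈ 5.02

5.02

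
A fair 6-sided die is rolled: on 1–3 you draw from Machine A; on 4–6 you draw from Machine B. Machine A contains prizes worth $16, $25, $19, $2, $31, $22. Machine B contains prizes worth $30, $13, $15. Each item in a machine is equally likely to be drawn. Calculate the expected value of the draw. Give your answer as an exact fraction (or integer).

E[X | Machine A] = (16 + 25 + 19 + 2 + 31 + 22)/6 = 115/6
E[X | Machine B] = (30 + 13 + 15)/3 = 58/3
E[X] = (1/2)·115/6 + (1/2)·58/3 = 77/4

77/4 dollars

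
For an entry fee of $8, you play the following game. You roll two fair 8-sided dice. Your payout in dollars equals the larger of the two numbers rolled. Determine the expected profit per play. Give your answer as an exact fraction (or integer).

Distribution of the larger of the two numbers rolled: 1 w.p. 1/64, 2 w.p. 3/64, 3 w.p. 5/64, 4 w.p. 7/64, 5 w.p. 9/64, 6 w.p. 11/64, …
E[payout] = (1/64)·1 + (3/64)·2 + (5/64)·3 + (7/64)·4 + (9/64)·5 + (11/64)·6 + (13/64)·7 + (15/64)·8 = 93/16
Expected profit = 93/16 − 8 = -35/16

-35/16 dollars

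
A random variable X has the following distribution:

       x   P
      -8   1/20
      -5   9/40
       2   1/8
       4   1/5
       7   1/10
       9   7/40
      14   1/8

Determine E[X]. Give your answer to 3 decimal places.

3.550

E[X] = (1/20)·(-8) + (9/40)·(-5) + (1/8)·2 + (1/5)·4 + (1/10)·7 + (7/40)·9 + (1/8)·14
     = 71/20 ≈ 3.550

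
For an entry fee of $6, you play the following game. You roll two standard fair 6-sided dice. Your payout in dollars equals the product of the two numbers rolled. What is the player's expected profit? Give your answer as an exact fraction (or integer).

25/4 dollars

Distribution of the product of the two numbers rolled: 1 w.p. 1/36, 2 w.p. 1/18, 3 w.p. 1/18, 4 w.p. 1/12, 5 w.p. 1/18, 6 w.p. 1/9, …
E[payout] = (1/36)·1 + (1/18)·2 + (1/18)·3 + (1/12)·4 + (1/18)·5 + (1/9)·6 + (1/18)·8 + (1/36)·9 + (1/18)·10 + (1/9)·12 + (1/18)·15 + (1/36)·16 + (1/18)·18 + (1/18)·20 + (1/18)·24 + (1/36)·25 + (1/18)·30 + (1/36)·36 = 49/4
Expected profit = 49/4 − 6 = 25/4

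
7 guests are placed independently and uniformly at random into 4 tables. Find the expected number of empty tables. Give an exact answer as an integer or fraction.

2187/4096

Let Xⱼ=1 if table j is empty. P(Xⱼ=1) = ((4-1)/4)^7 = 2187/16384.
By linearity, E[#empty] = 4·2187/16384 = 2187/4096.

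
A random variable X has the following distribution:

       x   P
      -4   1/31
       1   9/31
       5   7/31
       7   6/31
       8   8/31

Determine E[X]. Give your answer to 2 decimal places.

E[X] = (1/31)·(-4) + (9/31)·1 + (7/31)·5 + (6/31)·7 + (8/31)·8
     = 146/31 ≈ 4.71

4.71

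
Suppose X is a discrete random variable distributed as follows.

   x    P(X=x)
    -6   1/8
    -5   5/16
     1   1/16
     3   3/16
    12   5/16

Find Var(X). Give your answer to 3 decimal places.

54.809

E[X] = (1/8)·(-6) + (5/16)·(-5) + (1/16)·1 + (3/16)·3 + (5/16)·12 = 33/16
E[X²] = (1/8)·36 + (5/16)·25 + (1/16)·1 + (3/16)·9 + (5/16)·144 = 945/16
Var(X) = 945/16 − (33/16)² = 14031/256 ≈ 54.809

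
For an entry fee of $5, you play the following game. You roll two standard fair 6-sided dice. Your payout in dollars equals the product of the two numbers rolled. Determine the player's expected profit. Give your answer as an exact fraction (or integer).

29/4 dollars

Distribution of the product of the two numbers rolled: 1 w.p. 1/36, 2 w.p. 1/18, 3 w.p. 1/18, 4 w.p. 1/12, 5 w.p. 1/18, 6 w.p. 1/9, …
E[payout] = (1/36)·1 + (1/18)·2 + (1/18)·3 + (1/12)·4 + (1/18)·5 + (1/9)·6 + (1/18)·8 + (1/36)·9 + (1/18)·10 + (1/9)·12 + (1/18)·15 + (1/36)·16 + (1/18)·18 + (1/18)·20 + (1/18)·24 + (1/36)·25 + (1/18)·30 + (1/36)·36 = 49/4
Expected profit = 49/4 − 5 = 29/4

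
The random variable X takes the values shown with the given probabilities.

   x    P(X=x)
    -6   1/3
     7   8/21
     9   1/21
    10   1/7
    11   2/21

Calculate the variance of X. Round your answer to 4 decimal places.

47.5782

E[X] = (1/3)·(-6) + (8/21)·7 + (1/21)·9 + (1/7)·10 + (2/21)·11 = 25/7
E[X²] = (1/3)·36 + (8/21)·49 + (1/21)·81 + (1/7)·100 + (2/21)·121 = 181/3
Var(X) = 181/3 − (25/7)² = 6994/147 ≈ 47.5782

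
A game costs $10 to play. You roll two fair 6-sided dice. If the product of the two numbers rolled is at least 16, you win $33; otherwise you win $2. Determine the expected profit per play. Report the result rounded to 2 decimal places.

E[payout] = (25/36)·2 + (11/36)·33 = 413/36
Expected profit = 413/36 − 10 = 53/36 ≈ $1.47

$1.47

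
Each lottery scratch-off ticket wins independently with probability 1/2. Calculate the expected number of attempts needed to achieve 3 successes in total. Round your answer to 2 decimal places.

6.00

By linearity (sum of 3 independent geometric waits), E[trials] = 3/p = 3/(1/2) = 6.
≈ 6.00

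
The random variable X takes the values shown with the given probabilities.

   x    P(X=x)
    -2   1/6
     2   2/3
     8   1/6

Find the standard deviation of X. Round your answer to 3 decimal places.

2.925

E[X] = 7/3, E[X²] = 14
Var(X) = E[X²] − (E[X])² = 14 − 49/9 = 77/9
SD(X) = √(77/9) ≈ 2.925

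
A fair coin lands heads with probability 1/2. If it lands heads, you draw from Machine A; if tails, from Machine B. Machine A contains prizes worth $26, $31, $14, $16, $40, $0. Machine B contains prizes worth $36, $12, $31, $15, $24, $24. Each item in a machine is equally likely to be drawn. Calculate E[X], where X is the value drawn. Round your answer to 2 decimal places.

$22.42

E[X | Machine A] = (26 + 31 + 14 + 16 + 40 + 0)/6 = 127/6
E[X | Machine B] = (36 + 12 + 31 + 15 + 24 + 24)/6 = 71/3
E[X] = (1/2)·127/6 + (1/2)·71/3 = 269/12 ≈ 22.42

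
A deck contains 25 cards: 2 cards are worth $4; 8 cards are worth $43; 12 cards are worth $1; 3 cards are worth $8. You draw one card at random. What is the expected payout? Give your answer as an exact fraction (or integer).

388/25 dollars

E[payout] = (2/25)·4 + (8/25)·43 + (12/25)·1 + (3/25)·8 = 388/25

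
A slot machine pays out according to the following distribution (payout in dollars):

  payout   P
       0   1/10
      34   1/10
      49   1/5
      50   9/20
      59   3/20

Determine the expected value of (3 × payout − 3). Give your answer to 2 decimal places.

E[3x-3] = (1/10)·(-3) + (1/10)·99 + (1/5)·144 + (9/20)·147 + (3/20)·174
     = 2613/20 ≈ 130.65

130.65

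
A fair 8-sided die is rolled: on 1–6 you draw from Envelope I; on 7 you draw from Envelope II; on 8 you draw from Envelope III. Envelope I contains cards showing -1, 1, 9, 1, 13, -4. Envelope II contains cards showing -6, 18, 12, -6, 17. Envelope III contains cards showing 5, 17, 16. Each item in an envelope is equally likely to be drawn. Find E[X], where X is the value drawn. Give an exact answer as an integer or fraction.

E[X | Envelope I] = (-1 + 1 + 9 + 1 + 13 − 4)/6 = 19/6
E[X | Envelope II] = (-6 + 18 + 12 − 6 + 17)/5 = 7
E[X | Envelope III] = (5 + 17 + 16)/3 = 38/3
E[X] = (3/4)·19/6 + (1/8)·7 + (1/8)·38/3 = 29/6

29/6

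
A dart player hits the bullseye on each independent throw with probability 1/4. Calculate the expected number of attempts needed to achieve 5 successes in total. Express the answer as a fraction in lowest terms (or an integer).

20

By linearity (sum of 5 independent geometric waits), E[trials] = 5/p = 5/(1/4) = 20.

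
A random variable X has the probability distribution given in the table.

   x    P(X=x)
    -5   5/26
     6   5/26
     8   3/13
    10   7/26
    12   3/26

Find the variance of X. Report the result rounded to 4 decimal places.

E[X] = (5/26)·(-5) + (5/26)·6 + (3/13)·8 + (7/26)·10 + (3/26)·12 = 159/26
E[X²] = (5/26)·25 + (5/26)·36 + (3/13)·64 + (7/26)·100 + (3/26)·144 = 1821/26
Var(X) = 1821/26 − (159/26)² = 22065/676 ≈ 32.6405

32.6405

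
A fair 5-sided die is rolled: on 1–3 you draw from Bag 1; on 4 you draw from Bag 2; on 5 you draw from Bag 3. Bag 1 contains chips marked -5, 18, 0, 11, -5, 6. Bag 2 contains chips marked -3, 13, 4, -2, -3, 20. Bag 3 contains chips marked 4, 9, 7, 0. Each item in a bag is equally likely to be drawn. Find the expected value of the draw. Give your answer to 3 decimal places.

4.467

E[X | Bag 1] = (-5 + 18 + 0 + 11 − 5 + 6)/6 = 25/6
E[X | Bag 2] = (-3 + 13 + 4 − 2 − 3 + 20)/6 = 29/6
E[X | Bag 3] = (4 + 9 + 7 + 0)/4 = 5
E[X] = (3/5)·25/6 + (1/5)·29/6 + (1/5)·5 = 67/15 ≈ 4.467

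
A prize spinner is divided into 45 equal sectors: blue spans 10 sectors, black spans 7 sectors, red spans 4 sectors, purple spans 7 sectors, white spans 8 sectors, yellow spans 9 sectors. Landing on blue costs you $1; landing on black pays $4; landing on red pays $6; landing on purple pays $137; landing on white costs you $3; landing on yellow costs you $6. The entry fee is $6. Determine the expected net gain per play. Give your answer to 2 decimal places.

E[payout] = (10/45)·(-1) + (7/45)·4 + (4/45)·6 + (7/45)·137 + (8/45)·(-3) + (9/45)·(-6) = 923/45
Expected profit = 923/45 − 6 = 653/45 ≈ $14.51

$14.51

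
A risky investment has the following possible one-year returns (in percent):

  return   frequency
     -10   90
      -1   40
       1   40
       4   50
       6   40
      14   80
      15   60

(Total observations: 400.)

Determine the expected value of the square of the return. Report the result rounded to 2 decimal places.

101.25

Total = 400, so P(return=-10) = 90/400, etc.
E[X²] = (9/40)·100 + (1/10)·1 + (1/10)·1 + (1/8)·16 + (1/10)·36 + (1/5)·196 + (3/20)·225
     = 405/4 ≈ 101.25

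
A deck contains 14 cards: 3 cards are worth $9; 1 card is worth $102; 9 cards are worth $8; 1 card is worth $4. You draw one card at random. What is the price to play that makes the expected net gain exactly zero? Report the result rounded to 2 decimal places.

E[payout] = (3/14)·9 + (1/14)·102 + (9/14)·8 + (1/14)·4 = 205/14
Fair fee = E[payout] = 205/14 ≈ $14.64

$14.64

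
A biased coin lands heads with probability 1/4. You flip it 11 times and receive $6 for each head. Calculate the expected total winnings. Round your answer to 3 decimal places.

E[#heads] = 11·1/4 = 11/4 (linearity over flips).
E[winnings] = 6·11/4 = 33/2.
≈ 16.500

$16.500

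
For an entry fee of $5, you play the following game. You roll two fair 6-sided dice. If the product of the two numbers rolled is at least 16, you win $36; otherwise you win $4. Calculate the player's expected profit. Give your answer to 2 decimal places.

$8.78

E[payout] = (25/36)·4 + (11/36)·36 = 124/9
Expected profit = 124/9 − 5 = 79/9 ≈ $8.78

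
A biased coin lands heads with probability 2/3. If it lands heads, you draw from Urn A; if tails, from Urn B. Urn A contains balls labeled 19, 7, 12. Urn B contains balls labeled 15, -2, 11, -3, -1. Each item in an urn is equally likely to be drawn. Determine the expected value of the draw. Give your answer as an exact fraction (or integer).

E[X | Urn A] = (19 + 7 + 12)/3 = 38/3
E[X | Urn B] = (15 − 2 + 11 − 3 − 1)/5 = 4
E[X] = (2/3)·38/3 + (1/3)·4 = 88/9

88/9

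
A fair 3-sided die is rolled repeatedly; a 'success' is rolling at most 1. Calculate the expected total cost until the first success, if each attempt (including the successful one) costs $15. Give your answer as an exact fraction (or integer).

E[#attempts] = 1/p = 3; E[cost] = 15·3 = 45.

$45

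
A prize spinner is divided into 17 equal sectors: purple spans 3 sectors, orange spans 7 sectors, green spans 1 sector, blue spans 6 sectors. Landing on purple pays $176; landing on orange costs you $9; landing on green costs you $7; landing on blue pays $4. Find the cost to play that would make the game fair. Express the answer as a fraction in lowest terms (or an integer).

482/17 dollars

E[payout] = (3/17)·176 + (7/17)·(-9) + (1/17)·(-7) + (6/17)·4 = 482/17
Fair fee = E[payout] = 482/17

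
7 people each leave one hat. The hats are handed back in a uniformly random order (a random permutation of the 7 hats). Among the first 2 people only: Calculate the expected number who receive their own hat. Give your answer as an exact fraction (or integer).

Let Xᵢ = 1 if person i gets their own hat. For each i, P(Xᵢ=1) = 1/7.
By linearity of expectation, E[X₁+…+X_2] = 2·(1/7) = 2/7.

2/7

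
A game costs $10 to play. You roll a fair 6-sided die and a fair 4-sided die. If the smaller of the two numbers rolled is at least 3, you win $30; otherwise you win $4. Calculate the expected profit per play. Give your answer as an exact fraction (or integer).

8/3 dollars

E[payout] = (2/3)·4 + (1/3)·30 = 38/3
Expected profit = 38/3 − 10 = 8/3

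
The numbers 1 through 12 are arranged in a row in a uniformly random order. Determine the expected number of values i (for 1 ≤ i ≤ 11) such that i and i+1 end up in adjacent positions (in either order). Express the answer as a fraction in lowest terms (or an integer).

11/6

For each i ∈ {1,…,11}, let Xᵢ = 1 if i and i+1 are adjacent. P(Xᵢ=1) = 2·(12−1)!/12! = 2/12.
By linearity, E[ΣXᵢ] = (11)·(2/12) = 11/6.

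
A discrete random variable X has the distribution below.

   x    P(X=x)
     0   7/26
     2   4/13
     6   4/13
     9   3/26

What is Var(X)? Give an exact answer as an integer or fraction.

E[X] = (7/26)·0 + (4/13)·2 + (4/13)·6 + (3/26)·9 = 7/2
E[X²] = (7/26)·0 + (4/13)·4 + (4/13)·36 + (3/26)·81 = 563/26
Var(X) = 563/26 − (7/2)² = 489/52

489/52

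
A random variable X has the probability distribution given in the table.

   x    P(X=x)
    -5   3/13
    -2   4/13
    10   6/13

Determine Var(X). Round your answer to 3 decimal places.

45.053

E[X] = (3/13)·(-5) + (4/13)·(-2) + (6/13)·10 = 37/13
E[X²] = (3/13)·25 + (4/13)·4 + (6/13)·100 = 691/13
Var(X) = 691/13 − (37/13)² = 7614/169 ≈ 45.053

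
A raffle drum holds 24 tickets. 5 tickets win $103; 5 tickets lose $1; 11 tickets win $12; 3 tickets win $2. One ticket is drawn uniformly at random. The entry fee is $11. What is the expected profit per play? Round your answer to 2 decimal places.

E[payout] = (5/24)·103 + (5/24)·(-1) + (11/24)·12 + (3/24)·2 = 27
Expected profit = 27 − 11 = 16 ≈ $16.00

$16.00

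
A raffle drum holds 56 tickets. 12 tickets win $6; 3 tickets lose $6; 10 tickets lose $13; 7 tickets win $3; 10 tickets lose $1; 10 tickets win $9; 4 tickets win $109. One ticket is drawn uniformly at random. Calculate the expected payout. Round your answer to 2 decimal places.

$8.23

E[payout] = (12/56)·6 + (3/56)·(-6) + (10/56)·(-13) + (7/56)·3 + (10/56)·(-1) + (10/56)·9 + (4/56)·109 = 461/56
≈ $8.23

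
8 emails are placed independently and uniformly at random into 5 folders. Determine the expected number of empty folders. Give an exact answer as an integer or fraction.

65536/78125

Let Xⱼ=1 if folder j is empty. P(Xⱼ=1) = ((5-1)/5)^8 = 65536/390625.
By linearity, E[#empty] = 5·65536/390625 = 65536/78125.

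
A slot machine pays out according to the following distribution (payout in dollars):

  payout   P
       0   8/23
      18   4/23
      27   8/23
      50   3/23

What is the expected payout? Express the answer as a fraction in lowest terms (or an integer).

438/23 dollars

E[X] = (8/23)·0 + (4/23)·18 + (8/23)·27 + (3/23)·50
     = 438/23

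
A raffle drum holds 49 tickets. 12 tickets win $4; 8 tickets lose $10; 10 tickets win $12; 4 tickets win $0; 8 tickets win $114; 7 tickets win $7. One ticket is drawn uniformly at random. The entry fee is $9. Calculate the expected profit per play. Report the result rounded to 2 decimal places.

$12.41

E[payout] = (12/49)·4 + (8/49)·(-10) + (10/49)·12 + (4/49)·0 + (8/49)·114 + (7/49)·7 = 1049/49
Expected profit = 1049/49 − 9 = 608/49 ≈ $12.41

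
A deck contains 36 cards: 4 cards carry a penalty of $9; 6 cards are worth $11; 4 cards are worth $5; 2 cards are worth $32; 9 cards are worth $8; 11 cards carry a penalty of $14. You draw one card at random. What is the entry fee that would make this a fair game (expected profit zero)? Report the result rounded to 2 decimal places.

E[payout] = (4/36)·(-9) + (6/36)·11 + (4/36)·5 + (2/36)·32 + (9/36)·8 + (11/36)·(-14) = 8/9
Fair fee = E[payout] = 8/9 ≈ $0.89

$0.89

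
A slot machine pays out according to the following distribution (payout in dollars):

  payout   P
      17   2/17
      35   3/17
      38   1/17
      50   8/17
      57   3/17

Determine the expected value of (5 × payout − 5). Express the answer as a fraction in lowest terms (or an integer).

E[5x-5] = (2/17)·80 + (3/17)·170 + (1/17)·185 + (8/17)·245 + (3/17)·280
     = 215

215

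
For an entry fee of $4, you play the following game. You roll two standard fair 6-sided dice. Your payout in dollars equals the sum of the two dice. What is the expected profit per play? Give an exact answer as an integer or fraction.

Distribution of the sum of the two dice: 2 w.p. 1/36, 3 w.p. 1/18, 4 w.p. 1/12, 5 w.p. 1/9, 6 w.p. 5/36, 7 w.p. 1/6, …
E[payout] = (1/36)·2 + (1/18)·3 + (1/12)·4 + (1/9)·5 + (5/36)·6 + (1/6)·7 + (5/36)·8 + (1/9)·9 + (1/12)·10 + (1/18)·11 + (1/36)·12 = 7
Expected profit = 7 − 4 = 3

$3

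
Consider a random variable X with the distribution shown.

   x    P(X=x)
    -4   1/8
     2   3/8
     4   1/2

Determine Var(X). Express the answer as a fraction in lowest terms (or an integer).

103/16

E[X] = (1/8)·(-4) + (3/8)·2 + (1/2)·4 = 9/4
E[X²] = (1/8)·16 + (3/8)·4 + (1/2)·16 = 23/2
Var(X) = 23/2 − (9/4)² = 103/16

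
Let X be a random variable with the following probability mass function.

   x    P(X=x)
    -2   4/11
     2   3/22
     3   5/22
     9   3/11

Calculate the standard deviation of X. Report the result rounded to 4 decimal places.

E[X] = 59/22, E[X²] = 575/22
Var(X) = E[X²] − (E[X])² = 575/22 − 3481/484 = 9169/484
SD(X) = √(9169/484) ≈ 4.3525

4.3525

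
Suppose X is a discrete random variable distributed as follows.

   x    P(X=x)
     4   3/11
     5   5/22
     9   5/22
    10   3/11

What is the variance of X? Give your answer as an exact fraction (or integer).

74/11

E[X] = (3/11)·4 + (5/22)·5 + (5/22)·9 + (3/11)·10 = 7
E[X²] = (3/11)·16 + (5/22)·25 + (5/22)·81 + (3/11)·100 = 613/11
Var(X) = 613/11 − (7)² = 74/11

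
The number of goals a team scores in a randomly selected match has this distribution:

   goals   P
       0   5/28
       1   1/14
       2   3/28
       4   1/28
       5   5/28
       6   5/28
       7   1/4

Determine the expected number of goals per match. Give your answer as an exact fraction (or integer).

29/7

E[X] = (5/28)·0 + (1/14)·1 + (3/28)·2 + (1/28)·4 + (5/28)·5 + (5/28)·6 + (1/4)·7
     = 29/7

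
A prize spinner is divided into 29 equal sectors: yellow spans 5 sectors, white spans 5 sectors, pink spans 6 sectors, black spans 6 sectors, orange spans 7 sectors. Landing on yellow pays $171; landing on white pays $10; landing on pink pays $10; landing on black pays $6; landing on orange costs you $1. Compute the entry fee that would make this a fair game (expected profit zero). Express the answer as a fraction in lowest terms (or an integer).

994/29 dollars

E[payout] = (5/29)·171 + (5/29)·10 + (6/29)·10 + (6/29)·6 + (7/29)·(-1) = 994/29
Fair fee = E[payout] = 994/29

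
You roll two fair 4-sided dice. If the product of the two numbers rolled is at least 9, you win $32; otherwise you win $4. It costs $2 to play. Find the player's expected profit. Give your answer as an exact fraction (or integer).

E[payout] = (3/4)·4 + (1/4)·32 = 11
Expected profit = 11 − 2 = 9

$9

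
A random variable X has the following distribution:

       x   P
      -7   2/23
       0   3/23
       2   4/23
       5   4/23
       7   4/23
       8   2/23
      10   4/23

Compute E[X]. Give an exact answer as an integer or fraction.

E[X] = (2/23)·(-7) + (3/23)·0 + (4/23)·2 + (4/23)·5 + (4/23)·7 + (2/23)·8 + (4/23)·10
     = 98/23

98/23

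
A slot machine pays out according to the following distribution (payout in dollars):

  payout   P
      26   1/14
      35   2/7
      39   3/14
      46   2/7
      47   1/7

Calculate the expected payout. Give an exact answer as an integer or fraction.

E[X] = (1/14)·26 + (2/7)·35 + (3/14)·39 + (2/7)·46 + (1/7)·47
     = 561/14

561/14 dollars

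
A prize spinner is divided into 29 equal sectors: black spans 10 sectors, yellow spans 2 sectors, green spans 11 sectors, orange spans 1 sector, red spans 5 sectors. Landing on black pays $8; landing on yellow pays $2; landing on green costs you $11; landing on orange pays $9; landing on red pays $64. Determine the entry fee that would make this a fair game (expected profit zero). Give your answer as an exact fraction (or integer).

E[payout] = (10/29)·8 + (2/29)·2 + (11/29)·(-11) + (1/29)·9 + (5/29)·64 = 292/29
Fair fee = E[payout] = 292/29

292/29 dollars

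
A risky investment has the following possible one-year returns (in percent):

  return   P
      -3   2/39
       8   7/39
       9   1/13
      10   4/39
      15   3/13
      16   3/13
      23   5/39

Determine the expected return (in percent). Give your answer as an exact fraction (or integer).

511/39

E[X] = (2/39)·(-3) + (7/39)·8 + (1/13)·9 + (4/39)·10 + (3/13)·15 + (3/13)·16 + (5/39)·23
     = 511/39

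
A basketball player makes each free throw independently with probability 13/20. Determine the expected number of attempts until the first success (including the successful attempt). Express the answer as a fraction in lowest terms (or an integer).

For a geometric distribution, E[trials] = 1/p = 1/(13/20) = 20/13.

20/13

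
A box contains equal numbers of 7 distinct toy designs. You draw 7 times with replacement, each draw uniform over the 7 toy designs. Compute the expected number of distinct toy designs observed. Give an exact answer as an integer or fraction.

Let Xⱼ=1 if type j appears at least once. P(Xⱼ=1) = 1 − ((7−1)/7)^7 = 543607/823543.
E[#distinct] = 7·543607/823543 = 543607/117649.

543607/117649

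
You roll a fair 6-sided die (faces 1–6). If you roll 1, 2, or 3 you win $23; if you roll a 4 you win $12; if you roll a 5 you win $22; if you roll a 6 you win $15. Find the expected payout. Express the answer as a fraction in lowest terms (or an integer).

59/3 dollars

E[payout] = (1/6)·12 + (1/6)·15 + (1/6)·22 + (1/2)·23 = 59/3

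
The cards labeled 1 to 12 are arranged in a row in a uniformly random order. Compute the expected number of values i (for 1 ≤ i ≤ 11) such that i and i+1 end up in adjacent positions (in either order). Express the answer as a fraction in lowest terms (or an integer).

For each i ∈ {1,…,11}, let Xᵢ = 1 if i and i+1 are adjacent. P(Xᵢ=1) = 2·(12−1)!/12! = 2/12.
By linearity, E[ΣXᵢ] = (11)·(2/12) = 11/6.

11/6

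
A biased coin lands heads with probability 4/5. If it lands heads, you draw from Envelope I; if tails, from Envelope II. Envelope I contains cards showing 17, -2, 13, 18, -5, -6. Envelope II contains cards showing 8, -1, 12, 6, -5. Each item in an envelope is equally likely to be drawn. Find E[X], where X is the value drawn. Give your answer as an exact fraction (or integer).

E[X | Envelope I] = (17 − 2 + 13 + 18 − 5 − 6)/6 = 35/6
E[X | Envelope II] = (8 − 1 + 12 + 6 − 5)/5 = 4
E[X] = (4/5)·35/6 + (1/5)·4 = 82/15

82/15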